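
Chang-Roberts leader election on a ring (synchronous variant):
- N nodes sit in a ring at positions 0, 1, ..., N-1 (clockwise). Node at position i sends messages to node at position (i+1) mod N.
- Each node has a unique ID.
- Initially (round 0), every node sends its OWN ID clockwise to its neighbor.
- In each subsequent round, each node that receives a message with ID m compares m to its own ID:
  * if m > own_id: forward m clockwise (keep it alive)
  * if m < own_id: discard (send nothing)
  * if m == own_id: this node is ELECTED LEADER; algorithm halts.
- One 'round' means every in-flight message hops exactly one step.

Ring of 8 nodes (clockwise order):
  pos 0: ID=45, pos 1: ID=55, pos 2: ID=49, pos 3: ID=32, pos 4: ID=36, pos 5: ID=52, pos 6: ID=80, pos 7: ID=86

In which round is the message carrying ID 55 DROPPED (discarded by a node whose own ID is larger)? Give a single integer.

Answer: 5

Derivation:
Round 1: pos1(id55) recv 45: drop; pos2(id49) recv 55: fwd; pos3(id32) recv 49: fwd; pos4(id36) recv 32: drop; pos5(id52) recv 36: drop; pos6(id80) recv 52: drop; pos7(id86) recv 80: drop; pos0(id45) recv 86: fwd
Round 2: pos3(id32) recv 55: fwd; pos4(id36) recv 49: fwd; pos1(id55) recv 86: fwd
Round 3: pos4(id36) recv 55: fwd; pos5(id52) recv 49: drop; pos2(id49) recv 86: fwd
Round 4: pos5(id52) recv 55: fwd; pos3(id32) recv 86: fwd
Round 5: pos6(id80) recv 55: drop; pos4(id36) recv 86: fwd
Round 6: pos5(id52) recv 86: fwd
Round 7: pos6(id80) recv 86: fwd
Round 8: pos7(id86) recv 86: ELECTED
Message ID 55 originates at pos 1; dropped at pos 6 in round 5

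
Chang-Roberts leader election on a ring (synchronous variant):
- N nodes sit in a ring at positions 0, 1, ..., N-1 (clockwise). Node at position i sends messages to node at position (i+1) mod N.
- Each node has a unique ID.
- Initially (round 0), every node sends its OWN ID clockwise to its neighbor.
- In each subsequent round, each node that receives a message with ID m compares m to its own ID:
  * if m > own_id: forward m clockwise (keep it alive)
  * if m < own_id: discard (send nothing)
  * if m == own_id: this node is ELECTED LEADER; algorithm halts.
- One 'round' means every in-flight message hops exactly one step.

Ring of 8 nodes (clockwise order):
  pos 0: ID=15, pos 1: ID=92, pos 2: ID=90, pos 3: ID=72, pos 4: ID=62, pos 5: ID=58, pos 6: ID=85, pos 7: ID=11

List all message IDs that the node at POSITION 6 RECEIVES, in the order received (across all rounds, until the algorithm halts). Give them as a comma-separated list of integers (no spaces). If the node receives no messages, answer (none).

Round 1: pos1(id92) recv 15: drop; pos2(id90) recv 92: fwd; pos3(id72) recv 90: fwd; pos4(id62) recv 72: fwd; pos5(id58) recv 62: fwd; pos6(id85) recv 58: drop; pos7(id11) recv 85: fwd; pos0(id15) recv 11: drop
Round 2: pos3(id72) recv 92: fwd; pos4(id62) recv 90: fwd; pos5(id58) recv 72: fwd; pos6(id85) recv 62: drop; pos0(id15) recv 85: fwd
Round 3: pos4(id62) recv 92: fwd; pos5(id58) recv 90: fwd; pos6(id85) recv 72: drop; pos1(id92) recv 85: drop
Round 4: pos5(id58) recv 92: fwd; pos6(id85) recv 90: fwd
Round 5: pos6(id85) recv 92: fwd; pos7(id11) recv 90: fwd
Round 6: pos7(id11) recv 92: fwd; pos0(id15) recv 90: fwd
Round 7: pos0(id15) recv 92: fwd; pos1(id92) recv 90: drop
Round 8: pos1(id92) recv 92: ELECTED

Answer: 58,62,72,90,92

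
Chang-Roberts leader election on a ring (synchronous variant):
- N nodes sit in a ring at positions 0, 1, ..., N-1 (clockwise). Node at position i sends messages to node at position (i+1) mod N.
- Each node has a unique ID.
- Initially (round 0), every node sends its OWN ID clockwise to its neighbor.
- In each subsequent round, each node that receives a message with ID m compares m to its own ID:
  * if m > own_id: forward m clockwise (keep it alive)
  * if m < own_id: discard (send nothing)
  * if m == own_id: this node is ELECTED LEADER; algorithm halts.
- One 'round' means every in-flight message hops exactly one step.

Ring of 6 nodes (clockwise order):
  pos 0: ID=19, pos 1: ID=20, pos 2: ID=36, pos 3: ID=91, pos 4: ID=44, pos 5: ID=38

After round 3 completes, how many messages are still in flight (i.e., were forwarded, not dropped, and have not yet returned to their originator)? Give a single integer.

Answer: 3

Derivation:
Round 1: pos1(id20) recv 19: drop; pos2(id36) recv 20: drop; pos3(id91) recv 36: drop; pos4(id44) recv 91: fwd; pos5(id38) recv 44: fwd; pos0(id19) recv 38: fwd
Round 2: pos5(id38) recv 91: fwd; pos0(id19) recv 44: fwd; pos1(id20) recv 38: fwd
Round 3: pos0(id19) recv 91: fwd; pos1(id20) recv 44: fwd; pos2(id36) recv 38: fwd
After round 3: 3 messages still in flight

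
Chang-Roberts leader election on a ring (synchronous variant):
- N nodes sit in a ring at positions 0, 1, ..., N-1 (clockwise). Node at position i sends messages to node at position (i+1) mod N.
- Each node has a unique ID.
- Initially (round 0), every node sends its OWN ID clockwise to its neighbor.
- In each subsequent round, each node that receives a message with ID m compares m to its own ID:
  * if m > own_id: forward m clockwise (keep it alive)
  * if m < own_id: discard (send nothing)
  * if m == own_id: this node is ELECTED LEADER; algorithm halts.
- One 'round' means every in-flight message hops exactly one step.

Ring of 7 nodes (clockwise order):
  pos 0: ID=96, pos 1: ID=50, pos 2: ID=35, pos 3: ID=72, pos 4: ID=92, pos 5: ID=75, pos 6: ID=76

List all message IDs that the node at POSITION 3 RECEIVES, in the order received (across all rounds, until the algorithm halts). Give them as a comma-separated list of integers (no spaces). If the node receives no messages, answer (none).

Answer: 35,50,96

Derivation:
Round 1: pos1(id50) recv 96: fwd; pos2(id35) recv 50: fwd; pos3(id72) recv 35: drop; pos4(id92) recv 72: drop; pos5(id75) recv 92: fwd; pos6(id76) recv 75: drop; pos0(id96) recv 76: drop
Round 2: pos2(id35) recv 96: fwd; pos3(id72) recv 50: drop; pos6(id76) recv 92: fwd
Round 3: pos3(id72) recv 96: fwd; pos0(id96) recv 92: drop
Round 4: pos4(id92) recv 96: fwd
Round 5: pos5(id75) recv 96: fwd
Round 6: pos6(id76) recv 96: fwd
Round 7: pos0(id96) recv 96: ELECTED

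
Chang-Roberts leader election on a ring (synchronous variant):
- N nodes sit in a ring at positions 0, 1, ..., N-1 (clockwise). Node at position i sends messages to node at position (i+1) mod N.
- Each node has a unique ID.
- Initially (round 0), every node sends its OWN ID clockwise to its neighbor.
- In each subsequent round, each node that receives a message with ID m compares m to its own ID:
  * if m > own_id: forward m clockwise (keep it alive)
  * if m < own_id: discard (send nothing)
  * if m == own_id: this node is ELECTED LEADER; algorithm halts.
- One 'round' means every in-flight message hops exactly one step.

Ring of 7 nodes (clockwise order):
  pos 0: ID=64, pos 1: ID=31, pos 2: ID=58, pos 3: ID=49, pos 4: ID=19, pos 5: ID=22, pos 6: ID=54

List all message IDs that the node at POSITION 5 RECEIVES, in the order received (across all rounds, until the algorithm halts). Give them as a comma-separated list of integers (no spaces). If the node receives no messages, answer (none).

Answer: 19,49,58,64

Derivation:
Round 1: pos1(id31) recv 64: fwd; pos2(id58) recv 31: drop; pos3(id49) recv 58: fwd; pos4(id19) recv 49: fwd; pos5(id22) recv 19: drop; pos6(id54) recv 22: drop; pos0(id64) recv 54: drop
Round 2: pos2(id58) recv 64: fwd; pos4(id19) recv 58: fwd; pos5(id22) recv 49: fwd
Round 3: pos3(id49) recv 64: fwd; pos5(id22) recv 58: fwd; pos6(id54) recv 49: drop
Round 4: pos4(id19) recv 64: fwd; pos6(id54) recv 58: fwd
Round 5: pos5(id22) recv 64: fwd; pos0(id64) recv 58: drop
Round 6: pos6(id54) recv 64: fwd
Round 7: pos0(id64) recv 64: ELECTED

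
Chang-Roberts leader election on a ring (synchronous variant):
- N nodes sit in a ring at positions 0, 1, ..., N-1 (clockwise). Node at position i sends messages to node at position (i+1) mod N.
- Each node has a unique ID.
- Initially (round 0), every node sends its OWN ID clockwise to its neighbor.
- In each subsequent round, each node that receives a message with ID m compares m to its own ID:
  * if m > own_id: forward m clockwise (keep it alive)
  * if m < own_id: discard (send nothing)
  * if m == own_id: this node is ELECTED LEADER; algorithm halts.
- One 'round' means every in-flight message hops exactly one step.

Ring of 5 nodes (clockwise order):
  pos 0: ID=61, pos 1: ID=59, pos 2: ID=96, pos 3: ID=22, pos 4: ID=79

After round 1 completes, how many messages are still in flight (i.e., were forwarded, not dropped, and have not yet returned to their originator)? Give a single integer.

Answer: 3

Derivation:
Round 1: pos1(id59) recv 61: fwd; pos2(id96) recv 59: drop; pos3(id22) recv 96: fwd; pos4(id79) recv 22: drop; pos0(id61) recv 79: fwd
After round 1: 3 messages still in flight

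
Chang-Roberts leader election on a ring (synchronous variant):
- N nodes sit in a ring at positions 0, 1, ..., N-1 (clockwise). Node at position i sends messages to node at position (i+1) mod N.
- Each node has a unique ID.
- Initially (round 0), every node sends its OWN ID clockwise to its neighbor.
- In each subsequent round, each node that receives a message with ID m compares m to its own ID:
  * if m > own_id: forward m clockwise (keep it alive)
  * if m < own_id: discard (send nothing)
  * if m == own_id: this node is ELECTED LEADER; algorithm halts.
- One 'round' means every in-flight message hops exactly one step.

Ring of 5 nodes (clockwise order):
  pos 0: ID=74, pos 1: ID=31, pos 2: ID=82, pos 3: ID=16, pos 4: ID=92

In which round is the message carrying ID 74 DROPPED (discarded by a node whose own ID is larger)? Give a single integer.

Round 1: pos1(id31) recv 74: fwd; pos2(id82) recv 31: drop; pos3(id16) recv 82: fwd; pos4(id92) recv 16: drop; pos0(id74) recv 92: fwd
Round 2: pos2(id82) recv 74: drop; pos4(id92) recv 82: drop; pos1(id31) recv 92: fwd
Round 3: pos2(id82) recv 92: fwd
Round 4: pos3(id16) recv 92: fwd
Round 5: pos4(id92) recv 92: ELECTED
Message ID 74 originates at pos 0; dropped at pos 2 in round 2

Answer: 2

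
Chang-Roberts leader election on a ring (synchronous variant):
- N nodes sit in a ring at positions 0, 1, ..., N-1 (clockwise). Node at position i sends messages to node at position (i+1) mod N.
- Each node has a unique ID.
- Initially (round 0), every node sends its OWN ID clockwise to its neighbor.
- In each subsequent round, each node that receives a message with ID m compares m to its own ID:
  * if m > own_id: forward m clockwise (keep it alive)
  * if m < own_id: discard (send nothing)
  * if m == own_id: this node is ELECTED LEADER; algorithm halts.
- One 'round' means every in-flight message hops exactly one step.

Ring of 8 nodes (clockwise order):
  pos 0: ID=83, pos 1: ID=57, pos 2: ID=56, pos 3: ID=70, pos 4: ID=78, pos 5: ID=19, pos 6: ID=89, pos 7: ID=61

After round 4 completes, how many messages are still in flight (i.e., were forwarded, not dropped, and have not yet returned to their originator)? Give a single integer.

Round 1: pos1(id57) recv 83: fwd; pos2(id56) recv 57: fwd; pos3(id70) recv 56: drop; pos4(id78) recv 70: drop; pos5(id19) recv 78: fwd; pos6(id89) recv 19: drop; pos7(id61) recv 89: fwd; pos0(id83) recv 61: drop
Round 2: pos2(id56) recv 83: fwd; pos3(id70) recv 57: drop; pos6(id89) recv 78: drop; pos0(id83) recv 89: fwd
Round 3: pos3(id70) recv 83: fwd; pos1(id57) recv 89: fwd
Round 4: pos4(id78) recv 83: fwd; pos2(id56) recv 89: fwd
After round 4: 2 messages still in flight

Answer: 2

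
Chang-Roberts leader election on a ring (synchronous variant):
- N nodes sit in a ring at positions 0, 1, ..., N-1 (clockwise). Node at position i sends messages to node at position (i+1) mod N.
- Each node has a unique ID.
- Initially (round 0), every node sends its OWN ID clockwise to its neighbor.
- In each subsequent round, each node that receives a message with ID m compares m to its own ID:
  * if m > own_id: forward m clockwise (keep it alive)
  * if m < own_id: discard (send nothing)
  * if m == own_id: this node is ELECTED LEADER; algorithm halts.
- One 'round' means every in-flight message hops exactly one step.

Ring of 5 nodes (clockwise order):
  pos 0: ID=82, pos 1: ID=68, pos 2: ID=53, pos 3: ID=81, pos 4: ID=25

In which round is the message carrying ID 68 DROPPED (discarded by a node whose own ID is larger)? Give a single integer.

Round 1: pos1(id68) recv 82: fwd; pos2(id53) recv 68: fwd; pos3(id81) recv 53: drop; pos4(id25) recv 81: fwd; pos0(id82) recv 25: drop
Round 2: pos2(id53) recv 82: fwd; pos3(id81) recv 68: drop; pos0(id82) recv 81: drop
Round 3: pos3(id81) recv 82: fwd
Round 4: pos4(id25) recv 82: fwd
Round 5: pos0(id82) recv 82: ELECTED
Message ID 68 originates at pos 1; dropped at pos 3 in round 2

Answer: 2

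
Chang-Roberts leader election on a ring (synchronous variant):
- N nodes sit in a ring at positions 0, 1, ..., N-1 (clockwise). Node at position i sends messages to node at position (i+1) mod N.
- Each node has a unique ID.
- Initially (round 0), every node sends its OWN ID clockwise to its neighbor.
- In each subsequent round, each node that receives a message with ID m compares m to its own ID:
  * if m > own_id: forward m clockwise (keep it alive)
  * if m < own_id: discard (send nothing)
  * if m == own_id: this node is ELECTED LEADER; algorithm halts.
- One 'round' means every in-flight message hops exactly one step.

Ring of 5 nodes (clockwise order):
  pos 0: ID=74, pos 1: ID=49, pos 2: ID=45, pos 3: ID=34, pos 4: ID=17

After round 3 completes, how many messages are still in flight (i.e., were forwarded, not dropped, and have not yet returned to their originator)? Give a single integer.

Round 1: pos1(id49) recv 74: fwd; pos2(id45) recv 49: fwd; pos3(id34) recv 45: fwd; pos4(id17) recv 34: fwd; pos0(id74) recv 17: drop
Round 2: pos2(id45) recv 74: fwd; pos3(id34) recv 49: fwd; pos4(id17) recv 45: fwd; pos0(id74) recv 34: drop
Round 3: pos3(id34) recv 74: fwd; pos4(id17) recv 49: fwd; pos0(id74) recv 45: drop
After round 3: 2 messages still in flight

Answer: 2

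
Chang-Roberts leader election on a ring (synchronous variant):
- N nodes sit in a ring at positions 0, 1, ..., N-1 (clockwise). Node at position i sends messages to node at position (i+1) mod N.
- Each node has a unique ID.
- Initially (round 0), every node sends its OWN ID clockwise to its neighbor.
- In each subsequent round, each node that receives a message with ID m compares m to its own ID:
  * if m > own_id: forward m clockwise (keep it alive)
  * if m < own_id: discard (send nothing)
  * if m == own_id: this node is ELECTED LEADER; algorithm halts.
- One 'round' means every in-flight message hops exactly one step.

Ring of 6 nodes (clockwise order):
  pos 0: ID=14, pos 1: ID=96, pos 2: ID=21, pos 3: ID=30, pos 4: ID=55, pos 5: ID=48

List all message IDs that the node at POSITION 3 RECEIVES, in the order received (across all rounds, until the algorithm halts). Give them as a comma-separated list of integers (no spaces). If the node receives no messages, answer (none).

Answer: 21,96

Derivation:
Round 1: pos1(id96) recv 14: drop; pos2(id21) recv 96: fwd; pos3(id30) recv 21: drop; pos4(id55) recv 30: drop; pos5(id48) recv 55: fwd; pos0(id14) recv 48: fwd
Round 2: pos3(id30) recv 96: fwd; pos0(id14) recv 55: fwd; pos1(id96) recv 48: drop
Round 3: pos4(id55) recv 96: fwd; pos1(id96) recv 55: drop
Round 4: pos5(id48) recv 96: fwd
Round 5: pos0(id14) recv 96: fwd
Round 6: pos1(id96) recv 96: ELECTED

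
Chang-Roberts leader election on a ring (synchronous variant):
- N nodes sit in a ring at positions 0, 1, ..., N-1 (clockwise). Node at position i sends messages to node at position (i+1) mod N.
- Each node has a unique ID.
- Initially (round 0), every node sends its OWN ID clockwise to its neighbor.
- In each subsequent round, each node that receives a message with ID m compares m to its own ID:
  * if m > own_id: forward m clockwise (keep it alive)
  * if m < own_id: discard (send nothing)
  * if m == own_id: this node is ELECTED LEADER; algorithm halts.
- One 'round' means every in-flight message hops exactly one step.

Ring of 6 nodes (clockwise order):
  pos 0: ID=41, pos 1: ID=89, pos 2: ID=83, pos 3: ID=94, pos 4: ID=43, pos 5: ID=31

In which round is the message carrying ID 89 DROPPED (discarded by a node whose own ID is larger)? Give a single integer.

Answer: 2

Derivation:
Round 1: pos1(id89) recv 41: drop; pos2(id83) recv 89: fwd; pos3(id94) recv 83: drop; pos4(id43) recv 94: fwd; pos5(id31) recv 43: fwd; pos0(id41) recv 31: drop
Round 2: pos3(id94) recv 89: drop; pos5(id31) recv 94: fwd; pos0(id41) recv 43: fwd
Round 3: pos0(id41) recv 94: fwd; pos1(id89) recv 43: drop
Round 4: pos1(id89) recv 94: fwd
Round 5: pos2(id83) recv 94: fwd
Round 6: pos3(id94) recv 94: ELECTED
Message ID 89 originates at pos 1; dropped at pos 3 in round 2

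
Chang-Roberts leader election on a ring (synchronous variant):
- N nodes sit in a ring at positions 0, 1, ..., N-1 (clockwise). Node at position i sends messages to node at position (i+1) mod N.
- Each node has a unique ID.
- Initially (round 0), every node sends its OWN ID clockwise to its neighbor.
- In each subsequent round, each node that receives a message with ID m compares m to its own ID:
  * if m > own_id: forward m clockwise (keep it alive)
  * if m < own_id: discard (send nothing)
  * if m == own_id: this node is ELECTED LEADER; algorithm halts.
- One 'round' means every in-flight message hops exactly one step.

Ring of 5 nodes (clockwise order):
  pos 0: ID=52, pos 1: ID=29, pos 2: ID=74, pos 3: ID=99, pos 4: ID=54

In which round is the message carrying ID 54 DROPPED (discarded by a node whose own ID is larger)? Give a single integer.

Answer: 3

Derivation:
Round 1: pos1(id29) recv 52: fwd; pos2(id74) recv 29: drop; pos3(id99) recv 74: drop; pos4(id54) recv 99: fwd; pos0(id52) recv 54: fwd
Round 2: pos2(id74) recv 52: drop; pos0(id52) recv 99: fwd; pos1(id29) recv 54: fwd
Round 3: pos1(id29) recv 99: fwd; pos2(id74) recv 54: drop
Round 4: pos2(id74) recv 99: fwd
Round 5: pos3(id99) recv 99: ELECTED
Message ID 54 originates at pos 4; dropped at pos 2 in round 3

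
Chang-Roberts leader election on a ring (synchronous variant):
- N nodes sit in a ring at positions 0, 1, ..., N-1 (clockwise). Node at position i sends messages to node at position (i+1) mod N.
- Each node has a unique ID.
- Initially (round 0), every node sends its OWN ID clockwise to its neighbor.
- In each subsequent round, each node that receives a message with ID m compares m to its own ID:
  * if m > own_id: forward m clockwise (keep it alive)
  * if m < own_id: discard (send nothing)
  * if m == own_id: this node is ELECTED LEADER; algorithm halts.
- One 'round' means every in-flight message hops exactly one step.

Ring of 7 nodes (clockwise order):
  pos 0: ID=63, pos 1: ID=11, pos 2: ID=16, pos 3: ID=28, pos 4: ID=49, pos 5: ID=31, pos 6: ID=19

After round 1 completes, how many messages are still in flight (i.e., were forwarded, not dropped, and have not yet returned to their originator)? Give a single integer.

Answer: 3

Derivation:
Round 1: pos1(id11) recv 63: fwd; pos2(id16) recv 11: drop; pos3(id28) recv 16: drop; pos4(id49) recv 28: drop; pos5(id31) recv 49: fwd; pos6(id19) recv 31: fwd; pos0(id63) recv 19: drop
After round 1: 3 messages still in flight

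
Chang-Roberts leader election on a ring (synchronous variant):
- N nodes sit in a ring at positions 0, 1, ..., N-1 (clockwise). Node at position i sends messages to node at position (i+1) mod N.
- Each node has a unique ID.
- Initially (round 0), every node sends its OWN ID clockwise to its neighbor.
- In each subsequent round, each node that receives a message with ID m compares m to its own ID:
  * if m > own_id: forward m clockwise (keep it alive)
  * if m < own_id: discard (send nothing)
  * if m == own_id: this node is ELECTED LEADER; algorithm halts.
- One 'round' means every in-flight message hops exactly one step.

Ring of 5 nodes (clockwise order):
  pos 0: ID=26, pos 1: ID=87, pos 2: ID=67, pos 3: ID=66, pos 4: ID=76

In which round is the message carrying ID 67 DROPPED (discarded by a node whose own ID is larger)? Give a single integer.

Answer: 2

Derivation:
Round 1: pos1(id87) recv 26: drop; pos2(id67) recv 87: fwd; pos3(id66) recv 67: fwd; pos4(id76) recv 66: drop; pos0(id26) recv 76: fwd
Round 2: pos3(id66) recv 87: fwd; pos4(id76) recv 67: drop; pos1(id87) recv 76: drop
Round 3: pos4(id76) recv 87: fwd
Round 4: pos0(id26) recv 87: fwd
Round 5: pos1(id87) recv 87: ELECTED
Message ID 67 originates at pos 2; dropped at pos 4 in round 2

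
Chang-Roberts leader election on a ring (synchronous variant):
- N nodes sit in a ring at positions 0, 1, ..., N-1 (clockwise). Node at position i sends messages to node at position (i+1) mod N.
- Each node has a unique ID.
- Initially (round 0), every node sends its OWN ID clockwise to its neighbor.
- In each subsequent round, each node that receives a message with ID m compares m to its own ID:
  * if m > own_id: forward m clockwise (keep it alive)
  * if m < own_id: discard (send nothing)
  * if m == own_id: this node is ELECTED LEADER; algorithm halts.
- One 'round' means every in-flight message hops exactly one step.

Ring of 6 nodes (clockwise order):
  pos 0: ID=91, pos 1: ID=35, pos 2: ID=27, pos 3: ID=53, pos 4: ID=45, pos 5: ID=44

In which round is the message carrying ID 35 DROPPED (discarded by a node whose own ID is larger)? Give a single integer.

Round 1: pos1(id35) recv 91: fwd; pos2(id27) recv 35: fwd; pos3(id53) recv 27: drop; pos4(id45) recv 53: fwd; pos5(id44) recv 45: fwd; pos0(id91) recv 44: drop
Round 2: pos2(id27) recv 91: fwd; pos3(id53) recv 35: drop; pos5(id44) recv 53: fwd; pos0(id91) recv 45: drop
Round 3: pos3(id53) recv 91: fwd; pos0(id91) recv 53: drop
Round 4: pos4(id45) recv 91: fwd
Round 5: pos5(id44) recv 91: fwd
Round 6: pos0(id91) recv 91: ELECTED
Message ID 35 originates at pos 1; dropped at pos 3 in round 2

Answer: 2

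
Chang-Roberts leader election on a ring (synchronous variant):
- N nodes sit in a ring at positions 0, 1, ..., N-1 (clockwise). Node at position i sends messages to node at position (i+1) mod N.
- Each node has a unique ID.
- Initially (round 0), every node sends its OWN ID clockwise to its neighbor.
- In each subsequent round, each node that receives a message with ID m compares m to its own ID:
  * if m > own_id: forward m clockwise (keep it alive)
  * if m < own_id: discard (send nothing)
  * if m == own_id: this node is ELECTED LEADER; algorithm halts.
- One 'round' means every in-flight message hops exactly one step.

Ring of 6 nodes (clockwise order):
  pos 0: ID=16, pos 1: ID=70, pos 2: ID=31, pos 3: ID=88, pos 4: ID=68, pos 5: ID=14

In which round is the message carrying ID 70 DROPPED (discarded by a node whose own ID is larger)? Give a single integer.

Answer: 2

Derivation:
Round 1: pos1(id70) recv 16: drop; pos2(id31) recv 70: fwd; pos3(id88) recv 31: drop; pos4(id68) recv 88: fwd; pos5(id14) recv 68: fwd; pos0(id16) recv 14: drop
Round 2: pos3(id88) recv 70: drop; pos5(id14) recv 88: fwd; pos0(id16) recv 68: fwd
Round 3: pos0(id16) recv 88: fwd; pos1(id70) recv 68: drop
Round 4: pos1(id70) recv 88: fwd
Round 5: pos2(id31) recv 88: fwd
Round 6: pos3(id88) recv 88: ELECTED
Message ID 70 originates at pos 1; dropped at pos 3 in round 2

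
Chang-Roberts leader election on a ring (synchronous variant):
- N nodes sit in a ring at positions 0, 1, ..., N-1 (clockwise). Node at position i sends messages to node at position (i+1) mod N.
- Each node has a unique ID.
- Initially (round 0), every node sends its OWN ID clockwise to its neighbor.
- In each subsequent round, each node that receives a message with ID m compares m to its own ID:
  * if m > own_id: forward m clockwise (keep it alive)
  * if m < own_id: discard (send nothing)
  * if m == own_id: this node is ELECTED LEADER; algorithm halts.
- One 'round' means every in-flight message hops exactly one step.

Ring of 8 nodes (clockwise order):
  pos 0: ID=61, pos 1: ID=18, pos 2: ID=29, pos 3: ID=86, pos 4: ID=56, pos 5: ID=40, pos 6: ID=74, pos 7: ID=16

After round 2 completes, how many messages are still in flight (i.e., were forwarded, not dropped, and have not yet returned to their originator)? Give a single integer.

Round 1: pos1(id18) recv 61: fwd; pos2(id29) recv 18: drop; pos3(id86) recv 29: drop; pos4(id56) recv 86: fwd; pos5(id40) recv 56: fwd; pos6(id74) recv 40: drop; pos7(id16) recv 74: fwd; pos0(id61) recv 16: drop
Round 2: pos2(id29) recv 61: fwd; pos5(id40) recv 86: fwd; pos6(id74) recv 56: drop; pos0(id61) recv 74: fwd
After round 2: 3 messages still in flight

Answer: 3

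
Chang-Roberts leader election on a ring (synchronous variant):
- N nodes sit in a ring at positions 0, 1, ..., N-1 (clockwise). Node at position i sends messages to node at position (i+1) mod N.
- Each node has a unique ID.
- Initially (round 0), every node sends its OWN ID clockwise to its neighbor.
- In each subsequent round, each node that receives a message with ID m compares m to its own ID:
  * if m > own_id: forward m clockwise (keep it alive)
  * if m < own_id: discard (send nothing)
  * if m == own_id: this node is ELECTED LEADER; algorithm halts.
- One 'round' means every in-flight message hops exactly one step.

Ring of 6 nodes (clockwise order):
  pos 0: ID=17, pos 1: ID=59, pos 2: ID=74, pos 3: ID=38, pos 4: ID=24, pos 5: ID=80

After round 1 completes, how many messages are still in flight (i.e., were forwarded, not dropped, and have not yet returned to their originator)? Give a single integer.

Answer: 3

Derivation:
Round 1: pos1(id59) recv 17: drop; pos2(id74) recv 59: drop; pos3(id38) recv 74: fwd; pos4(id24) recv 38: fwd; pos5(id80) recv 24: drop; pos0(id17) recv 80: fwd
After round 1: 3 messages still in flight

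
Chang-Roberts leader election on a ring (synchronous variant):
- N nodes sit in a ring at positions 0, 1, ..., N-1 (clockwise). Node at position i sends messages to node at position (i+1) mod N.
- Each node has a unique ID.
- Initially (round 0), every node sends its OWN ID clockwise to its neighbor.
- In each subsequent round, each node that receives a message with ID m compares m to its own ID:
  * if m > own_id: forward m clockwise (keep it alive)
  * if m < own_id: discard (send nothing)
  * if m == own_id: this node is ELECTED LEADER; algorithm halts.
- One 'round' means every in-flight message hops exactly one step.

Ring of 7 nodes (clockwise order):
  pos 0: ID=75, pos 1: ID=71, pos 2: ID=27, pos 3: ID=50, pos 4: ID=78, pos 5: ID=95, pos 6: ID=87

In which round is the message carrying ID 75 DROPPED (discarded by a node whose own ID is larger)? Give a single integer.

Round 1: pos1(id71) recv 75: fwd; pos2(id27) recv 71: fwd; pos3(id50) recv 27: drop; pos4(id78) recv 50: drop; pos5(id95) recv 78: drop; pos6(id87) recv 95: fwd; pos0(id75) recv 87: fwd
Round 2: pos2(id27) recv 75: fwd; pos3(id50) recv 71: fwd; pos0(id75) recv 95: fwd; pos1(id71) recv 87: fwd
Round 3: pos3(id50) recv 75: fwd; pos4(id78) recv 71: drop; pos1(id71) recv 95: fwd; pos2(id27) recv 87: fwd
Round 4: pos4(id78) recv 75: drop; pos2(id27) recv 95: fwd; pos3(id50) recv 87: fwd
Round 5: pos3(id50) recv 95: fwd; pos4(id78) recv 87: fwd
Round 6: pos4(id78) recv 95: fwd; pos5(id95) recv 87: drop
Round 7: pos5(id95) recv 95: ELECTED
Message ID 75 originates at pos 0; dropped at pos 4 in round 4

Answer: 4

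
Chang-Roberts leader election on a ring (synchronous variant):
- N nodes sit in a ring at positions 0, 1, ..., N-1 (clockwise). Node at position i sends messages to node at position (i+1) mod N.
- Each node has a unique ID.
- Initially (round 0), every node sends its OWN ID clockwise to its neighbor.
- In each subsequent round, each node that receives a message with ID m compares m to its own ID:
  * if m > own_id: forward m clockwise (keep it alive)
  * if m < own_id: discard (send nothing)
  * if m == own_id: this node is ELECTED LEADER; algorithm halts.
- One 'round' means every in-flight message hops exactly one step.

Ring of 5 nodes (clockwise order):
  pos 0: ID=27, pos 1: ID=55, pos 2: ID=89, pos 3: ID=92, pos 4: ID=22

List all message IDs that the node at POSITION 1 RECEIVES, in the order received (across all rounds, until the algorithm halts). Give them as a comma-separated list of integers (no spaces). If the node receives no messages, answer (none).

Round 1: pos1(id55) recv 27: drop; pos2(id89) recv 55: drop; pos3(id92) recv 89: drop; pos4(id22) recv 92: fwd; pos0(id27) recv 22: drop
Round 2: pos0(id27) recv 92: fwd
Round 3: pos1(id55) recv 92: fwd
Round 4: pos2(id89) recv 92: fwd
Round 5: pos3(id92) recv 92: ELECTED

Answer: 27,92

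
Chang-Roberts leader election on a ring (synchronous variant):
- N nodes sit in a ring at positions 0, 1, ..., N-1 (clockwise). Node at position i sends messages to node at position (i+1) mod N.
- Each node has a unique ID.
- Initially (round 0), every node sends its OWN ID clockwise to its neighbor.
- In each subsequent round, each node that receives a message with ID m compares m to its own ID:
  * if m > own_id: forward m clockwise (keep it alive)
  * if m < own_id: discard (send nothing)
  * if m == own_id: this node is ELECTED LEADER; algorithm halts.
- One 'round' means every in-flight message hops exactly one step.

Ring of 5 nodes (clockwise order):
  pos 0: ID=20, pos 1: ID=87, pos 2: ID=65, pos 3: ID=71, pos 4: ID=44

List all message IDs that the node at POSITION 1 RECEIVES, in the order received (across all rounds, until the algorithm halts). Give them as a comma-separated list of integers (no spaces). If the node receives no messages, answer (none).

Round 1: pos1(id87) recv 20: drop; pos2(id65) recv 87: fwd; pos3(id71) recv 65: drop; pos4(id44) recv 71: fwd; pos0(id20) recv 44: fwd
Round 2: pos3(id71) recv 87: fwd; pos0(id20) recv 71: fwd; pos1(id87) recv 44: drop
Round 3: pos4(id44) recv 87: fwd; pos1(id87) recv 71: drop
Round 4: pos0(id20) recv 87: fwd
Round 5: pos1(id87) recv 87: ELECTED

Answer: 20,44,71,87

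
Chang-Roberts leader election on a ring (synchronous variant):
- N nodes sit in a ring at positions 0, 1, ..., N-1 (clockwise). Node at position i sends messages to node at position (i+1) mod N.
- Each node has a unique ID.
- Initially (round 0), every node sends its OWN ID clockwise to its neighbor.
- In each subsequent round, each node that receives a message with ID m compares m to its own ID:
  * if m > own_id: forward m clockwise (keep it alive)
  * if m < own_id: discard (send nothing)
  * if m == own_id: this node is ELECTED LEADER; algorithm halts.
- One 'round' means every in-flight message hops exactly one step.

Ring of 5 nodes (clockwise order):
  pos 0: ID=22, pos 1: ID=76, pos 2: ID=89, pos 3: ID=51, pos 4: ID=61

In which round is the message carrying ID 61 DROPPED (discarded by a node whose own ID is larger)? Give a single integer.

Round 1: pos1(id76) recv 22: drop; pos2(id89) recv 76: drop; pos3(id51) recv 89: fwd; pos4(id61) recv 51: drop; pos0(id22) recv 61: fwd
Round 2: pos4(id61) recv 89: fwd; pos1(id76) recv 61: drop
Round 3: pos0(id22) recv 89: fwd
Round 4: pos1(id76) recv 89: fwd
Round 5: pos2(id89) recv 89: ELECTED
Message ID 61 originates at pos 4; dropped at pos 1 in round 2

Answer: 2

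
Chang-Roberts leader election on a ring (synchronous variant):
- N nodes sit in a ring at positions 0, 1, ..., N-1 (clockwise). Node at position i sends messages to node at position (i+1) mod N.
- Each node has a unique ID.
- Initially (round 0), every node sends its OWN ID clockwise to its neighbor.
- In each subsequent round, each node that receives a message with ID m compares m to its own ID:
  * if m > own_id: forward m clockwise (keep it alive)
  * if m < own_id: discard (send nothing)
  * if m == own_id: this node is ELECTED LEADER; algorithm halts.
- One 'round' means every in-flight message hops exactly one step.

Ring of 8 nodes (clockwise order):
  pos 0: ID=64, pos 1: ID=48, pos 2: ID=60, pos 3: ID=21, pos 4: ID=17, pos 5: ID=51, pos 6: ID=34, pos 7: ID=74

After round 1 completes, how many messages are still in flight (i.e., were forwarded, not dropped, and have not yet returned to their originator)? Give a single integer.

Answer: 5

Derivation:
Round 1: pos1(id48) recv 64: fwd; pos2(id60) recv 48: drop; pos3(id21) recv 60: fwd; pos4(id17) recv 21: fwd; pos5(id51) recv 17: drop; pos6(id34) recv 51: fwd; pos7(id74) recv 34: drop; pos0(id64) recv 74: fwd
After round 1: 5 messages still in flight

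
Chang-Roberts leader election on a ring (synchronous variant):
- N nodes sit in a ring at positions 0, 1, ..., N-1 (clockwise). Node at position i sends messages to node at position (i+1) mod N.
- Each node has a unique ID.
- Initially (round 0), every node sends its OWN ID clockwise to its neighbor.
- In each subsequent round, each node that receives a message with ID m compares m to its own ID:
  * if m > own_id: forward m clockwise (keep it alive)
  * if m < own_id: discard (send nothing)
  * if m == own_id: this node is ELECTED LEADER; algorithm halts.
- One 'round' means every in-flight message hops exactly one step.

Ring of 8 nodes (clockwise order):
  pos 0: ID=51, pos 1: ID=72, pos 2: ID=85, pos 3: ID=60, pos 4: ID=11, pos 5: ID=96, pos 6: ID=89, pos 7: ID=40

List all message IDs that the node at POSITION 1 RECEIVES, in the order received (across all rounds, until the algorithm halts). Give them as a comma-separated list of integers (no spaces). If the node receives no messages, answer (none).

Round 1: pos1(id72) recv 51: drop; pos2(id85) recv 72: drop; pos3(id60) recv 85: fwd; pos4(id11) recv 60: fwd; pos5(id96) recv 11: drop; pos6(id89) recv 96: fwd; pos7(id40) recv 89: fwd; pos0(id51) recv 40: drop
Round 2: pos4(id11) recv 85: fwd; pos5(id96) recv 60: drop; pos7(id40) recv 96: fwd; pos0(id51) recv 89: fwd
Round 3: pos5(id96) recv 85: drop; pos0(id51) recv 96: fwd; pos1(id72) recv 89: fwd
Round 4: pos1(id72) recv 96: fwd; pos2(id85) recv 89: fwd
Round 5: pos2(id85) recv 96: fwd; pos3(id60) recv 89: fwd
Round 6: pos3(id60) recv 96: fwd; pos4(id11) recv 89: fwd
Round 7: pos4(id11) recv 96: fwd; pos5(id96) recv 89: drop
Round 8: pos5(id96) recv 96: ELECTED

Answer: 51,89,96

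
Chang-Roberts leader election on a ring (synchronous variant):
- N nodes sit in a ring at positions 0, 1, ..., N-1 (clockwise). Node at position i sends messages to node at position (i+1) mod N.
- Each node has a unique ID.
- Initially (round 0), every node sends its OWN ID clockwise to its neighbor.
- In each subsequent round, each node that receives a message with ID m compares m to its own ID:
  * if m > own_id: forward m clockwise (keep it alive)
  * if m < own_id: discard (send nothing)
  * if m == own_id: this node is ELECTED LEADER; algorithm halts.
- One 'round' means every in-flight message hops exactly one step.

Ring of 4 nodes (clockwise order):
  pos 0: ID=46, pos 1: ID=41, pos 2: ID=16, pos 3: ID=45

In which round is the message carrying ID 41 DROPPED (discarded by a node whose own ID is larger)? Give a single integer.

Answer: 2

Derivation:
Round 1: pos1(id41) recv 46: fwd; pos2(id16) recv 41: fwd; pos3(id45) recv 16: drop; pos0(id46) recv 45: drop
Round 2: pos2(id16) recv 46: fwd; pos3(id45) recv 41: drop
Round 3: pos3(id45) recv 46: fwd
Round 4: pos0(id46) recv 46: ELECTED
Message ID 41 originates at pos 1; dropped at pos 3 in round 2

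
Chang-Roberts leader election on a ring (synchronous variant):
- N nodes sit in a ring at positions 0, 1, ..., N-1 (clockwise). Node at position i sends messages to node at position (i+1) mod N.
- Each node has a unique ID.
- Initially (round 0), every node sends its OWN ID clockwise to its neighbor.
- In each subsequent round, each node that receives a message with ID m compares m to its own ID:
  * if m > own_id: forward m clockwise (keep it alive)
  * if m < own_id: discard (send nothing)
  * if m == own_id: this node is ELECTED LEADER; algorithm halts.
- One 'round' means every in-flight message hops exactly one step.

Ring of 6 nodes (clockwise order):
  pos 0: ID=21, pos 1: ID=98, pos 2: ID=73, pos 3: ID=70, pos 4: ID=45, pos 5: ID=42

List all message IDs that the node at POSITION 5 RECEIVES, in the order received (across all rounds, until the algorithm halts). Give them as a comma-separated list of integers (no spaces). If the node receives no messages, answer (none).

Round 1: pos1(id98) recv 21: drop; pos2(id73) recv 98: fwd; pos3(id70) recv 73: fwd; pos4(id45) recv 70: fwd; pos5(id42) recv 45: fwd; pos0(id21) recv 42: fwd
Round 2: pos3(id70) recv 98: fwd; pos4(id45) recv 73: fwd; pos5(id42) recv 70: fwd; pos0(id21) recv 45: fwd; pos1(id98) recv 42: drop
Round 3: pos4(id45) recv 98: fwd; pos5(id42) recv 73: fwd; pos0(id21) recv 70: fwd; pos1(id98) recv 45: drop
Round 4: pos5(id42) recv 98: fwd; pos0(id21) recv 73: fwd; pos1(id98) recv 70: drop
Round 5: pos0(id21) recv 98: fwd; pos1(id98) recv 73: drop
Round 6: pos1(id98) recv 98: ELECTED

Answer: 45,70,73,98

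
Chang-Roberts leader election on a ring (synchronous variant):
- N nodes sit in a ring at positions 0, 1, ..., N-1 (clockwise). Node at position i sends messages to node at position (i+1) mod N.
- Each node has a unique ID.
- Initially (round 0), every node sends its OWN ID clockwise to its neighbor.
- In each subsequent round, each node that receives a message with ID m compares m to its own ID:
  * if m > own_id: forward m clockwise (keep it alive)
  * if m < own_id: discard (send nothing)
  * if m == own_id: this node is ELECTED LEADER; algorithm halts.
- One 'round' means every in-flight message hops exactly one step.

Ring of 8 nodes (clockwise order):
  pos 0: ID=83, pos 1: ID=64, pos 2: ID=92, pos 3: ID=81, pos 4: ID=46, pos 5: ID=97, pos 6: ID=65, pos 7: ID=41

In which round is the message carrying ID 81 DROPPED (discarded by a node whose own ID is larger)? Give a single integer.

Round 1: pos1(id64) recv 83: fwd; pos2(id92) recv 64: drop; pos3(id81) recv 92: fwd; pos4(id46) recv 81: fwd; pos5(id97) recv 46: drop; pos6(id65) recv 97: fwd; pos7(id41) recv 65: fwd; pos0(id83) recv 41: drop
Round 2: pos2(id92) recv 83: drop; pos4(id46) recv 92: fwd; pos5(id97) recv 81: drop; pos7(id41) recv 97: fwd; pos0(id83) recv 65: drop
Round 3: pos5(id97) recv 92: drop; pos0(id83) recv 97: fwd
Round 4: pos1(id64) recv 97: fwd
Round 5: pos2(id92) recv 97: fwd
Round 6: pos3(id81) recv 97: fwd
Round 7: pos4(id46) recv 97: fwd
Round 8: pos5(id97) recv 97: ELECTED
Message ID 81 originates at pos 3; dropped at pos 5 in round 2

Answer: 2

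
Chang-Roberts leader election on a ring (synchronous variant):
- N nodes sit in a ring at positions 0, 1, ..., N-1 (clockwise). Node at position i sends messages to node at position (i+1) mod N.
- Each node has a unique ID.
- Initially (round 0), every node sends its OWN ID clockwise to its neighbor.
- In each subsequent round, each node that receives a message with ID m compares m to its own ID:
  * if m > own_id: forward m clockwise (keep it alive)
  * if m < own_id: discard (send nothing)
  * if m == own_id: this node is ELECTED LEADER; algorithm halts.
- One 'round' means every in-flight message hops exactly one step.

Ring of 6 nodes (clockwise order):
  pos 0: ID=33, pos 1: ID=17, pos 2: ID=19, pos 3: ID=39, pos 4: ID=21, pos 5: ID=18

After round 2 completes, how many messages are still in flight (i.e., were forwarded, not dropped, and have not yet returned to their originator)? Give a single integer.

Round 1: pos1(id17) recv 33: fwd; pos2(id19) recv 17: drop; pos3(id39) recv 19: drop; pos4(id21) recv 39: fwd; pos5(id18) recv 21: fwd; pos0(id33) recv 18: drop
Round 2: pos2(id19) recv 33: fwd; pos5(id18) recv 39: fwd; pos0(id33) recv 21: drop
After round 2: 2 messages still in flight

Answer: 2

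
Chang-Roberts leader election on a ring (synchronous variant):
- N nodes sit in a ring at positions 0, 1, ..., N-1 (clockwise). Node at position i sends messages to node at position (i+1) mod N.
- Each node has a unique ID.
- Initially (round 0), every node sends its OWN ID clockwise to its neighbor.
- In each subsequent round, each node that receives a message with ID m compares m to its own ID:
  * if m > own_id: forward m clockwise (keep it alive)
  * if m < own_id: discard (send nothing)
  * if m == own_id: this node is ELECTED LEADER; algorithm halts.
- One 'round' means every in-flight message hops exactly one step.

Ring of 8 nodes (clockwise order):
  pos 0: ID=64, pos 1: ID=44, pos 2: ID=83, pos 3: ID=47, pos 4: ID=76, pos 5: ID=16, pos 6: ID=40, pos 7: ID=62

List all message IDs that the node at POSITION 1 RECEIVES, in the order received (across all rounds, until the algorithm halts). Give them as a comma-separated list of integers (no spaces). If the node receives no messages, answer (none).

Round 1: pos1(id44) recv 64: fwd; pos2(id83) recv 44: drop; pos3(id47) recv 83: fwd; pos4(id76) recv 47: drop; pos5(id16) recv 76: fwd; pos6(id40) recv 16: drop; pos7(id62) recv 40: drop; pos0(id64) recv 62: drop
Round 2: pos2(id83) recv 64: drop; pos4(id76) recv 83: fwd; pos6(id40) recv 76: fwd
Round 3: pos5(id16) recv 83: fwd; pos7(id62) recv 76: fwd
Round 4: pos6(id40) recv 83: fwd; pos0(id64) recv 76: fwd
Round 5: pos7(id62) recv 83: fwd; pos1(id44) recv 76: fwd
Round 6: pos0(id64) recv 83: fwd; pos2(id83) recv 76: drop
Round 7: pos1(id44) recv 83: fwd
Round 8: pos2(id83) recv 83: ELECTED

Answer: 64,76,83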